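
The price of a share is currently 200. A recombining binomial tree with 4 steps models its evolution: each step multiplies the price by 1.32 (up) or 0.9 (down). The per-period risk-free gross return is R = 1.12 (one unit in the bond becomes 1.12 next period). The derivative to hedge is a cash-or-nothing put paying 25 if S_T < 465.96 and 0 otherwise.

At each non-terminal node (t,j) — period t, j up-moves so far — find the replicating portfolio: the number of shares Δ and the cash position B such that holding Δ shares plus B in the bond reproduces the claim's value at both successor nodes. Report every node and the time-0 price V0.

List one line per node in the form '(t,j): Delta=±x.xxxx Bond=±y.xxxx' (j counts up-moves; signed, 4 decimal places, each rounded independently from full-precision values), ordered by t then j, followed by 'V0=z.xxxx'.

Since d<R<u, set p* = (R−d)/(u−d) = 0.5238; price each node as the discounted p*-expectation of its children.
Terminal values V(4,·): V(4,0)=25.0000, V(4,1)=25.0000, V(4,2)=25.0000, V(4,3)=25.0000, V(4,4)=0.0000
(3,0): S=145.8000. Δ = (V_up−V_dn)/(S_up−S_dn) = (25.0000−25.0000)/(192.4560−131.2200) = 0.0000. V = [p*·25.0000 + (1−p*)·25.0000]/1.12 = 22.3214. B = V − Δ·S = 22.3214.
(3,1): S=213.8400. Δ = (V_up−V_dn)/(S_up−S_dn) = (25.0000−25.0000)/(282.2688−192.4560) = 0.0000. V = [p*·25.0000 + (1−p*)·25.0000]/1.12 = 22.3214. B = V − Δ·S = 22.3214.
(3,2): S=313.6320. Δ = (V_up−V_dn)/(S_up−S_dn) = (25.0000−25.0000)/(413.9942−282.2688) = 0.0000. V = [p*·25.0000 + (1−p*)·25.0000]/1.12 = 22.3214. B = V − Δ·S = 22.3214.
(3,3): S=459.9936. Δ = (V_up−V_dn)/(S_up−S_dn) = (0.0000−25.0000)/(607.1916−413.9942) = -0.1294. V = [p*·0.0000 + (1−p*)·25.0000]/1.12 = 10.6293. B = V − Δ·S = 70.1531.
(2,0): S=162.0000. Δ = (V_up−V_dn)/(S_up−S_dn) = (22.3214−22.3214)/(213.8400−145.8000) = 0.0000. V = [p*·22.3214 + (1−p*)·22.3214]/1.12 = 19.9298. B = V − Δ·S = 19.9298.
(2,1): S=237.6000. Δ = (V_up−V_dn)/(S_up−S_dn) = (22.3214−22.3214)/(313.6320−213.8400) = 0.0000. V = [p*·22.3214 + (1−p*)·22.3214]/1.12 = 19.9298. B = V − Δ·S = 19.9298.
(2,2): S=348.4800. Δ = (V_up−V_dn)/(S_up−S_dn) = (10.6293−22.3214)/(459.9936−313.6320) = -0.0799. V = [p*·10.6293 + (1−p*)·22.3214]/1.12 = 14.4616. B = V − Δ·S = 42.3001.
(1,0): S=180.0000. Δ = (V_up−V_dn)/(S_up−S_dn) = (19.9298−19.9298)/(237.6000−162.0000) = 0.0000. V = [p*·19.9298 + (1−p*)·19.9298]/1.12 = 17.7945. B = V − Δ·S = 17.7945.
(1,1): S=264.0000. Δ = (V_up−V_dn)/(S_up−S_dn) = (14.4616−19.9298)/(348.4800−237.6000) = -0.0493. V = [p*·14.4616 + (1−p*)·19.9298]/1.12 = 15.2371. B = V − Δ·S = 28.2568.
(0,0): S=200.0000. Δ = (V_up−V_dn)/(S_up−S_dn) = (15.2371−17.7945)/(264.0000−180.0000) = -0.0304. V = [p*·15.2371 + (1−p*)·17.7945]/1.12 = 14.6919. B = V − Δ·S = 20.7810.
The time-0 hedge costs 14.6919, which is the no-arbitrage price.

(0,0): Delta=-0.0304 Bond=20.7810
(1,0): Delta=0.0000 Bond=17.7945
(1,1): Delta=-0.0493 Bond=28.2568
(2,0): Delta=0.0000 Bond=19.9298
(2,1): Delta=0.0000 Bond=19.9298
(2,2): Delta=-0.0799 Bond=42.3001
(3,0): Delta=0.0000 Bond=22.3214
(3,1): Delta=0.0000 Bond=22.3214
(3,2): Delta=0.0000 Bond=22.3214
(3,3): Delta=-0.1294 Bond=70.1531
V0=14.6919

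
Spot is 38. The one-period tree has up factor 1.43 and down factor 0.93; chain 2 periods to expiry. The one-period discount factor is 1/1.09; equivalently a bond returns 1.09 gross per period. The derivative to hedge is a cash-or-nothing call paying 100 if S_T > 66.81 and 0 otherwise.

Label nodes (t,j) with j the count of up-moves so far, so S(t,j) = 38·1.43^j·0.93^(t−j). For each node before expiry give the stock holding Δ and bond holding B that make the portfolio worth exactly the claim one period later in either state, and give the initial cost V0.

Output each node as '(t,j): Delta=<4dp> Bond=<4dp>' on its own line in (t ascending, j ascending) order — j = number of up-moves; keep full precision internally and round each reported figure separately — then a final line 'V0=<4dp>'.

Since d<R<u, set p* = (R−d)/(u−d) = 0.3200; price each node as the discounted p*-expectation of its children.
Terminal payoffs: V(2,0)=0.0000, V(2,1)=0.0000, V(2,2)=100.0000
(1,0): S=35.3400. Δ = (V_up−V_dn)/(S_up−S_dn) = (0.0000−0.0000)/(50.5362−32.8662) = 0.0000. V = [p*·0.0000 + (1−p*)·0.0000]/1.09 = 0.0000. B = V − Δ·S = 0.0000.
(1,1): S=54.3400. Δ = (V_up−V_dn)/(S_up−S_dn) = (100.0000−0.0000)/(77.7062−50.5362) = 3.6805. V = [p*·100.0000 + (1−p*)·0.0000]/1.09 = 29.3578. B = V − Δ·S = -170.6422.
(0,0): S=38.0000. Δ = (V_up−V_dn)/(S_up−S_dn) = (29.3578−0.0000)/(54.3400−35.3400) = 1.5451. V = [p*·29.3578 + (1−p*)·0.0000]/1.09 = 8.6188. B = V − Δ·S = -50.0968.
Self-financing check: at every node Δ·S+B equals the discounted successor values.

(0,0): Delta=1.5451 Bond=-50.0968
(1,0): Delta=0.0000 Bond=0.0000
(1,1): Delta=3.6805 Bond=-170.6422
V0=8.6188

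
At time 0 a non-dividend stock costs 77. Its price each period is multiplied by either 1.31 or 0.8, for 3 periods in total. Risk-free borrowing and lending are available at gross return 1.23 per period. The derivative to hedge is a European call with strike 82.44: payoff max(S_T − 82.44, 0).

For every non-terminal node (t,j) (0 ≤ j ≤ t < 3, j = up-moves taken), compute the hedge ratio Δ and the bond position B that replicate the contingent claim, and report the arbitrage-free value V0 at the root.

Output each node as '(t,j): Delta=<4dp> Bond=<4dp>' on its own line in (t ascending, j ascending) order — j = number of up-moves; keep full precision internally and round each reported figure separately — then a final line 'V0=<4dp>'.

Under the risk-neutral measure, an up-move has probability p* = (R−d)/(u−d) = 0.8431 and values discount at R = 1.23.
Terminal values V(3,·): V(3,0)=0.0000, V(3,1)=0.0000, V(3,2)=23.2718, V(3,3)=90.6630
(2,0): S=49.2800. Δ = (V_up−V_dn)/(S_up−S_dn) = (0.0000−0.0000)/(64.5568−39.4240) = 0.0000. V = [p*·0.0000 + (1−p*)·0.0000]/1.23 = 0.0000. B = V − Δ·S = 0.0000.
(2,1): S=80.6960. Δ = (V_up−V_dn)/(S_up−S_dn) = (23.2718−0.0000)/(105.7118−64.5568) = 0.5655. V = [p*·23.2718 + (1−p*)·0.0000]/1.23 = 15.9523. B = V − Δ·S = -29.6786.
(2,2): S=132.1397. Δ = (V_up−V_dn)/(S_up−S_dn) = (90.6630−23.2718)/(173.1030−105.7118) = 1.0000. V = [p*·90.6630 + (1−p*)·23.2718]/1.23 = 65.1153. B = V − Δ·S = -67.0244.
(1,0): S=61.6000. Δ = (V_up−V_dn)/(S_up−S_dn) = (15.9523−0.0000)/(80.6960−49.2800) = 0.5078. V = [p*·15.9523 + (1−p*)·0.0000]/1.23 = 10.9349. B = V − Δ·S = -20.3440.
(1,1): S=100.8700. Δ = (V_up−V_dn)/(S_up−S_dn) = (65.1153−15.9523)/(132.1397−80.6960) = 0.9557. V = [p*·65.1153 + (1−p*)·15.9523]/1.23 = 46.6695. B = V − Δ·S = -49.7286.
(0,0): S=77.0000. Δ = (V_up−V_dn)/(S_up−S_dn) = (46.6695−10.9349)/(100.8700−61.6000) = 0.9100. V = [p*·46.6695 + (1−p*)·10.9349]/1.23 = 33.3854. B = V − Δ·S = -36.6824.
Root portfolio cost Δ·77+B reproduces V0=33.3854.

(0,0): Delta=0.9100 Bond=-36.6824
(1,0): Delta=0.5078 Bond=-20.3440
(1,1): Delta=0.9557 Bond=-49.7286
(2,0): Delta=0.0000 Bond=0.0000
(2,1): Delta=0.5655 Bond=-29.6786
(2,2): Delta=1.0000 Bond=-67.0244
V0=33.3854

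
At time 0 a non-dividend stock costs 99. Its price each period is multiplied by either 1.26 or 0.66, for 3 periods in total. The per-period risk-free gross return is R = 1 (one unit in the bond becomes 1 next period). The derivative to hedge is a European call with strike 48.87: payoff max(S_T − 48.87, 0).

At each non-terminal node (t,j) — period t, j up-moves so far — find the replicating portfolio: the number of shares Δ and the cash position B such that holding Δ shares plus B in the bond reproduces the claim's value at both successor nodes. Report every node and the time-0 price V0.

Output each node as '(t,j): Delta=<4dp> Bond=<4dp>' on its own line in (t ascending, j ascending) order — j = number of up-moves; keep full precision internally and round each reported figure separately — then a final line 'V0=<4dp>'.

(0,0): Delta=0.9355 Bond=-40.8225
(1,0): Delta=0.7744 Bond=-30.2988
(1,1): Delta=1.0000 Bond=-48.8700
(2,0): Delta=0.2113 Bond=-6.0134
(2,1): Delta=1.0000 Bond=-48.8700
(2,2): Delta=1.0000 Bond=-48.8700
V0=51.7906

The replicating-portfolio and risk-neutral prices coincide; use p* = (1−0.66)/(1.26−0.66) = 0.5667 for the latter.
Terminal values V(3,·): V(3,0)=0.0000, V(3,1)=5.4667, V(3,2)=54.8638, V(3,3)=149.1672
(2,0): S=43.1244. Δ = (V_up−V_dn)/(S_up−S_dn) = (5.4667−0.0000)/(54.3367−28.4621) = 0.2113. V = [p*·5.4667 + (1−p*)·0.0000]/1 = 3.0978. B = V − Δ·S = -6.0134.
(2,1): S=82.3284. Δ = (V_up−V_dn)/(S_up−S_dn) = (54.8638−5.4667)/(103.7338−54.3367) = 1.0000. V = [p*·54.8638 + (1−p*)·5.4667]/1 = 33.4584. B = V − Δ·S = -48.8700.
(2,2): S=157.1724. Δ = (V_up−V_dn)/(S_up−S_dn) = (149.1672−54.8638)/(198.0372−103.7338) = 1.0000. V = [p*·149.1672 + (1−p*)·54.8638]/1 = 108.3024. B = V − Δ·S = -48.8700.
(1,0): S=65.3400. Δ = (V_up−V_dn)/(S_up−S_dn) = (33.4584−3.0978)/(82.3284−43.1244) = 0.7744. V = [p*·33.4584 + (1−p*)·3.0978]/1 = 20.3021. B = V − Δ·S = -30.2988.
(1,1): S=124.7400. Δ = (V_up−V_dn)/(S_up−S_dn) = (108.3024−33.4584)/(157.1724−82.3284) = 1.0000. V = [p*·108.3024 + (1−p*)·33.4584]/1 = 75.8700. B = V − Δ·S = -48.8700.
(0,0): S=99.0000. Δ = (V_up−V_dn)/(S_up−S_dn) = (75.8700−20.3021)/(124.7400−65.3400) = 0.9355. V = [p*·75.8700 + (1−p*)·20.3021]/1 = 51.7906. B = V − Δ·S = -40.8225.
Each (Δ,B) replicates both successor values, so the strategy is self-financing and V0 is arbitrage-free.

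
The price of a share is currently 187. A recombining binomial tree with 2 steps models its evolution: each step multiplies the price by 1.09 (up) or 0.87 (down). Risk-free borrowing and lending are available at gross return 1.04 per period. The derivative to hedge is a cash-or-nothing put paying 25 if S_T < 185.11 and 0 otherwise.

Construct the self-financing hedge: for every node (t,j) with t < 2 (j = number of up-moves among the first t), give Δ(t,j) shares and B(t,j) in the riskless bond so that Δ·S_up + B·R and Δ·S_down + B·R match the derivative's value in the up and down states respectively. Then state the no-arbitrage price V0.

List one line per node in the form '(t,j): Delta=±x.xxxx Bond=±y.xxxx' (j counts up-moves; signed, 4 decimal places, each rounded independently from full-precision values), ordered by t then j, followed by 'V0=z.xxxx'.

(0,0): Delta=-0.4515 Bond=93.7450
(1,0): Delta=0.0000 Bond=24.0385
(1,1): Delta=-0.5575 Bond=119.0997
V0=9.3124

Since d<R<u, set p* = (R−d)/(u−d) = 0.7727; price each node as the discounted p*-expectation of its children.
Terminal values V(2,·): V(2,0)=25.0000, V(2,1)=25.0000, V(2,2)=0.0000
  t=1,j=0: stock 162.6900 → up 177.3321 (V=25.0000), down 141.5403 (V=25.0000). Price 24.0385; hedge Δ=0.0000, bond B=24.0385.
  t=1,j=1: stock 203.8300 → up 222.1747 (V=0.0000), down 177.3321 (V=25.0000). Price 5.4633; hedge Δ=-0.5575, bond B=119.0997.
  t=0,j=0: stock 187.0000 → up 203.8300 (V=5.4633), down 162.6900 (V=24.0385). Price 9.3124; hedge Δ=-0.4515, bond B=93.7450.
Self-financing check: at every node Δ·S+B equals the discounted successor values.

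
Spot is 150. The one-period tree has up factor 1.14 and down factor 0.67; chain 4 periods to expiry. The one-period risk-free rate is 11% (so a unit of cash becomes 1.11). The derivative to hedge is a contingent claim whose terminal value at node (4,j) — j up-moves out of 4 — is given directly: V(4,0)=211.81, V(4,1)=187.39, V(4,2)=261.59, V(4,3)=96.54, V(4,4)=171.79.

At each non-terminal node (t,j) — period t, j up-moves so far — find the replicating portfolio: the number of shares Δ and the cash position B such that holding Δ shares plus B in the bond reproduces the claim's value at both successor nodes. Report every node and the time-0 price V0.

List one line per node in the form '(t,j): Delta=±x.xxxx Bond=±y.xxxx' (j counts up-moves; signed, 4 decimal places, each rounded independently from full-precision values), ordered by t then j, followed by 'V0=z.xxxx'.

No-arbitrage ⇒ martingale measure with p* = (R−d)/(u−d) = 0.9362.
Terminal payoffs: V(4,0)=211.8100, V(4,1)=187.3900, V(4,2)=261.5900, V(4,3)=96.5400, V(4,4)=171.7900
  t=3,j=0: stock 45.1145 → up 51.4305 (V=187.3900), down 30.2267 (V=211.8100). Price 170.2241; hedge Δ=-1.1517, bond B=222.1815.
  t=3,j=1: stock 76.7619 → up 87.5086 (V=261.5900), down 51.4305 (V=187.3900). Price 231.3998; hedge Δ=2.0566, bond B=73.5275.
  t=3,j=2: stock 130.6098 → up 148.8952 (V=96.5400), down 87.5086 (V=261.5900). Price 96.4641; hedge Δ=-2.6887, bond B=447.6343.
  t=3,j=3: stock 222.2316 → up 253.3440 (V=171.7900), down 148.8952 (V=96.5400). Price 150.4386; hedge Δ=0.7204, bond B=-9.6678.
  t=2,j=0: stock 67.3350 → up 76.7619 (V=231.3998), down 45.1145 (V=170.2241). Price 204.9505; hedge Δ=1.9330, bond B=74.7892.
  t=2,j=1: stock 114.5700 → up 130.6098 (V=96.4641), down 76.7619 (V=231.3998). Price 94.6639; hedge Δ=-2.5059, bond B=381.7614.
  t=2,j=2: stock 194.9400 → up 222.2316 (V=150.4386), down 130.6098 (V=96.4641). Price 132.4265; hedge Δ=0.5891, bond B=17.5871.
  t=1,j=0: stock 100.5000 → up 114.5700 (V=94.6639), down 67.3350 (V=204.9505). Price 91.6248; hedge Δ=-2.3348, bond B=326.2769.
  t=1,j=1: stock 171.0000 → up 194.9400 (V=132.4265), down 114.5700 (V=94.6639). Price 117.1316; hedge Δ=0.4699, bond B=36.7858.
  t=0,j=0: stock 150.0000 → up 171.0000 (V=117.1316), down 100.5000 (V=91.6248). Price 104.0572; hedge Δ=0.3618, bond B=49.7874.
The time-0 hedge costs 104.0572, which is the no-arbitrage price.

(0,0): Delta=0.3618 Bond=49.7874
(1,0): Delta=-2.3348 Bond=326.2769
(1,1): Delta=0.4699 Bond=36.7858
(2,0): Delta=1.9330 Bond=74.7892
(2,1): Delta=-2.5059 Bond=381.7614
(2,2): Delta=0.5891 Bond=17.5871
(3,0): Delta=-1.1517 Bond=222.1815
(3,1): Delta=2.0566 Bond=73.5275
(3,2): Delta=-2.6887 Bond=447.6343
(3,3): Delta=0.7204 Bond=-9.6678
V0=104.0572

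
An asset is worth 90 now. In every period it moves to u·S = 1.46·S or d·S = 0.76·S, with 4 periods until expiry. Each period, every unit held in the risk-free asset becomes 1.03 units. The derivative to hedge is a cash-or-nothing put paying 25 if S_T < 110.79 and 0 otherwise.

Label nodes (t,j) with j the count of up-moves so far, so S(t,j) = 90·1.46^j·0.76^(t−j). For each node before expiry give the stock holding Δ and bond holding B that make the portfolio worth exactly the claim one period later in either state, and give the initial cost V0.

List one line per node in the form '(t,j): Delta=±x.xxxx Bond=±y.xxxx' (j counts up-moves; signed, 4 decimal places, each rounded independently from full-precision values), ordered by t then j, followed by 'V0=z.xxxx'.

The replicating-portfolio and risk-neutral prices coincide; use p* = (1.03−0.76)/(1.46−0.76) = 0.3857 for the latter.
Terminal payoffs: V(4,0)=25.0000, V(4,1)=25.0000, V(4,2)=0.0000, V(4,3)=0.0000, V(4,4)=0.0000
  t=3,j=0: stock 39.5078 → up 57.6814 (V=25.0000), down 30.0260 (V=25.0000). Price 24.2718; hedge Δ=0.0000, bond B=24.2718.
  t=3,j=1: stock 75.8966 → up 110.8091 (V=0.0000), down 57.6814 (V=25.0000). Price 14.9098; hedge Δ=-0.4706, bond B=50.6241.
  t=3,j=2: stock 145.8014 → up 212.8701 (V=0.0000), down 110.8091 (V=0.0000). Price 0.0000; hedge Δ=0.0000, bond B=0.0000.
  t=3,j=3: stock 280.0922 → up 408.9347 (V=0.0000), down 212.8701 (V=0.0000). Price 0.0000; hedge Δ=0.0000, bond B=0.0000.
  t=2,j=0: stock 51.9840 → up 75.8966 (V=14.9098), down 39.5078 (V=24.2718). Price 20.0590; hedge Δ=-0.2573, bond B=33.4333.
  t=2,j=1: stock 99.8640 → up 145.8014 (V=0.0000), down 75.8966 (V=14.9098). Price 8.8921; hedge Δ=-0.2133, bond B=30.1919.
  t=2,j=2: stock 191.8440 → up 280.0922 (V=0.0000), down 145.8014 (V=0.0000). Price 0.0000; hedge Δ=0.0000, bond B=0.0000.
  t=1,j=0: stock 68.4000 → up 99.8640 (V=8.8921), down 51.9840 (V=20.0590). Price 15.2930; hedge Δ=-0.2332, bond B=31.2457.
  t=1,j=1: stock 131.4000 → up 191.8440 (V=0.0000), down 99.8640 (V=8.8921). Price 5.3032; hedge Δ=-0.0967, bond B=18.0063.
  t=0,j=0: stock 90.0000 → up 131.4000 (V=5.3032), down 68.4000 (V=15.2930). Price 11.1066; hedge Δ=-0.1586, bond B=25.3777.
Check: Δ(0,0)·S0 + B(0,0) = 11.1066 = V0.

(0,0): Delta=-0.1586 Bond=25.3777
(1,0): Delta=-0.2332 Bond=31.2457
(1,1): Delta=-0.0967 Bond=18.0063
(2,0): Delta=-0.2573 Bond=33.4333
(2,1): Delta=-0.2133 Bond=30.1919
(2,2): Delta=0.0000 Bond=0.0000
(3,0): Delta=0.0000 Bond=24.2718
(3,1): Delta=-0.4706 Bond=50.6241
(3,2): Delta=0.0000 Bond=0.0000
(3,3): Delta=0.0000 Bond=0.0000
V0=11.1066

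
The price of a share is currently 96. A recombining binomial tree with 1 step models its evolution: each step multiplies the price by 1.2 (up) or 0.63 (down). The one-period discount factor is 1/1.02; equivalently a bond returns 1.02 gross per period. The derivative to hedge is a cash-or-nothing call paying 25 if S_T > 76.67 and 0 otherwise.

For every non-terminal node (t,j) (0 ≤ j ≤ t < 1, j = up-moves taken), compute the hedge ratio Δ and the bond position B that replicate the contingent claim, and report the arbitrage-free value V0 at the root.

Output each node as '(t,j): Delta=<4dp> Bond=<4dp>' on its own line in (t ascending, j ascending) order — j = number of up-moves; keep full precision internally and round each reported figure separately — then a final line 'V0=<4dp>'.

No-arbitrage ⇒ martingale measure with p* = (R−d)/(u−d) = 0.6842.
Terminal payoffs: V(1,0)=0.0000, V(1,1)=25.0000
Node (0,0) S=96.0000: V=(p*·25.0000+(1−p*)·0.0000)/1.02=16.7699; Δ=(25.0000−0.0000)/(115.2000−60.4800)=0.4569; B=V−Δ·S=-27.0898
Check: Δ(0,0)·S0 + B(0,0) = 16.7699 = V0.

(0,0): Delta=0.4569 Bond=-27.0898
V0=16.7699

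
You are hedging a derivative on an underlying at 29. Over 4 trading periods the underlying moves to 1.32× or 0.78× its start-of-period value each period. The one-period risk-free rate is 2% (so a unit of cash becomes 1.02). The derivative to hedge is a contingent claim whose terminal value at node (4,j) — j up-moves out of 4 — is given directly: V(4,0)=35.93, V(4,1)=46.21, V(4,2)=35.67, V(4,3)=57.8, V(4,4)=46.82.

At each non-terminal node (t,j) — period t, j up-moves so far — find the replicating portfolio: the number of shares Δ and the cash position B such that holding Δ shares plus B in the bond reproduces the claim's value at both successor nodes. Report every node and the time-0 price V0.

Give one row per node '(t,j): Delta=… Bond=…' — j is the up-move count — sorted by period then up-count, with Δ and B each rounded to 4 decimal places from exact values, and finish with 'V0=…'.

(0,0): Delta=0.2255 Bond=33.7967
(1,0): Delta=0.1841 Bond=35.4089
(1,1): Delta=0.2560 Bond=33.3024
(2,0): Delta=0.1056 Bond=37.5009
(2,1): Delta=0.2420 Bond=34.3874
(2,2): Delta=0.2664 Bond=33.4446
(3,0): Delta=1.3833 Bond=20.6678
(3,1): Delta=-0.8381 Bond=60.2298
(3,2): Delta=1.0398 Bond=3.6318
(3,3): Delta=-0.3049 Bond=72.2157
V0=40.3352

No-arbitrage ⇒ martingale measure with p* = (R−d)/(u−d) = 0.4444.
Terminal values V(4,·): V(4,0)=35.9300, V(4,1)=46.2100, V(4,2)=35.6700, V(4,3)=57.8000, V(4,4)=46.8200
Node (3,0) S=13.7620: V=(p*·46.2100+(1−p*)·35.9300)/1.02=39.7048; Δ=(46.2100−35.9300)/(18.1659−10.7344)=1.3833; B=V−Δ·S=20.6678
Node (3,1) S=23.2896: V=(p*·35.6700+(1−p*)·46.2100)/1.02=40.7113; Δ=(35.6700−46.2100)/(30.7422−18.1659)=-0.8381; B=V−Δ·S=60.2298
Node (3,2) S=39.4131: V=(p*·57.8000+(1−p*)·35.6700)/1.02=44.6133; Δ=(57.8000−35.6700)/(52.0253−30.7422)=1.0398; B=V−Δ·S=3.6318
Node (3,3) S=66.6991: V=(p*·46.8200+(1−p*)·57.8000)/1.02=51.8824; Δ=(46.8200−57.8000)/(88.0428−52.0253)=-0.3049; B=V−Δ·S=72.2157
Node (2,0) S=17.6436: V=(p*·40.7113+(1−p*)·39.7048)/1.02=39.3648; Δ=(40.7113−39.7048)/(23.2896−13.7620)=0.1056; B=V−Δ·S=37.5009
Node (2,1) S=29.8584: V=(p*·44.6133+(1−p*)·40.7113)/1.02=41.6133; Δ=(44.6133−40.7113)/(39.4131−23.2896)=0.2420; B=V−Δ·S=34.3874
Node (2,2) S=50.5296: V=(p*·51.8824+(1−p*)·44.6133)/1.02=46.9059; Δ=(51.8824−44.6133)/(66.6991−39.4131)=0.2664; B=V−Δ·S=33.4446
Node (1,0) S=22.6200: V=(p*·41.6133+(1−p*)·39.3648)/1.02=39.5727; Δ=(41.6133−39.3648)/(29.8584−17.6436)=0.1841; B=V−Δ·S=35.4089
Node (1,1) S=38.2800: V=(p*·46.9059+(1−p*)·41.6133)/1.02=43.1035; Δ=(46.9059−41.6133)/(50.5296−29.8584)=0.2560; B=V−Δ·S=33.3024
Node (0,0) S=29.0000: V=(p*·43.1035+(1−p*)·39.5727)/1.02=40.3352; Δ=(43.1035−39.5727)/(38.2800−22.6200)=0.2255; B=V−Δ·S=33.7967
Self-financing check: at every node Δ·S+B equals the discounted successor values.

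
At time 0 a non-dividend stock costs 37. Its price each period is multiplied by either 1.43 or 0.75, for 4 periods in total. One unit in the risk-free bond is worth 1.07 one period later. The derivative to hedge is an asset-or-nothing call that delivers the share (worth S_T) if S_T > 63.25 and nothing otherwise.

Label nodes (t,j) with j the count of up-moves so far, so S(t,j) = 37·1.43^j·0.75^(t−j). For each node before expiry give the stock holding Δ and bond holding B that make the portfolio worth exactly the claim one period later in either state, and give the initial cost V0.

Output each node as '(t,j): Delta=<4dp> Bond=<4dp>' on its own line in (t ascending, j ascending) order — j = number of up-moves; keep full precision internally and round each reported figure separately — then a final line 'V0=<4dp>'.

(0,0): Delta=1.1747 Bond=-24.0152
(1,0): Delta=0.8318 Bond=-16.1791
(1,1): Delta=1.3771 Bond=-36.4030
(2,0): Delta=0.0000 Bond=0.0000
(2,1): Delta=1.3226 Bond=-36.7872
(2,2): Delta=1.4093 Bond=-41.3856
(3,0): Delta=0.0000 Bond=0.0000
(3,1): Delta=0.0000 Bond=0.0000
(3,2): Delta=2.1029 Bond=-83.6449
(3,3): Delta=1.0000 Bond=0.0000
V0=19.4506

The replicating-portfolio and risk-neutral prices coincide; use p* = (1.07−0.75)/(1.43−0.75) = 0.4706 for the latter.
At expiry t=4: V(4,0)=0.0000, V(4,1)=0.0000, V(4,2)=0.0000, V(4,3)=81.1467, V(4,4)=154.7198
Node (3,0) S=15.6094: V=(p*·0.0000+(1−p*)·0.0000)/1.07=0.0000; Δ=(0.0000−0.0000)/(22.3214−11.7070)=0.0000; B=V−Δ·S=0.0000
Node (3,1) S=29.7619: V=(p*·0.0000+(1−p*)·0.0000)/1.07=0.0000; Δ=(0.0000−0.0000)/(42.5595−22.3214)=0.0000; B=V−Δ·S=0.0000
Node (3,2) S=56.7460: V=(p*·81.1467+(1−p*)·0.0000)/1.07=35.6885; Δ=(81.1467−0.0000)/(81.1467−42.5595)=2.1029; B=V−Δ·S=-83.6449
Node (3,3) S=108.1957: V=(p*·154.7198+(1−p*)·81.1467)/1.07=108.1957; Δ=(154.7198−81.1467)/(154.7198−81.1467)=1.0000; B=V−Δ·S=0.0000
Node (2,0) S=20.8125: V=(p*·0.0000+(1−p*)·0.0000)/1.07=0.0000; Δ=(0.0000−0.0000)/(29.7619−15.6094)=0.0000; B=V−Δ·S=0.0000
Node (2,1) S=39.6825: V=(p*·35.6885+(1−p*)·0.0000)/1.07=15.6959; Δ=(35.6885−0.0000)/(56.7460−29.7619)=1.3226; B=V−Δ·S=-36.7872
Node (2,2) S=75.6613: V=(p*·108.1957+(1−p*)·35.6885)/1.07=65.2425; Δ=(108.1957−35.6885)/(108.1957−56.7460)=1.4093; B=V−Δ·S=-41.3856
Node (1,0) S=27.7500: V=(p*·15.6959+(1−p*)·0.0000)/1.07=6.9031; Δ=(15.6959−0.0000)/(39.6825−20.8125)=0.8318; B=V−Δ·S=-16.1791
Node (1,1) S=52.9100: V=(p*·65.2425+(1−p*)·15.6959)/1.07=36.4598; Δ=(65.2425−15.6959)/(75.6613−39.6825)=1.3771; B=V−Δ·S=-36.4030
Node (0,0) S=37.0000: V=(p*·36.4598+(1−p*)·6.9031)/1.07=19.4506; Δ=(36.4598−6.9031)/(52.9100−27.7500)=1.1747; B=V−Δ·S=-24.0152
Root portfolio cost Δ·37+B reproduces V0=19.4506.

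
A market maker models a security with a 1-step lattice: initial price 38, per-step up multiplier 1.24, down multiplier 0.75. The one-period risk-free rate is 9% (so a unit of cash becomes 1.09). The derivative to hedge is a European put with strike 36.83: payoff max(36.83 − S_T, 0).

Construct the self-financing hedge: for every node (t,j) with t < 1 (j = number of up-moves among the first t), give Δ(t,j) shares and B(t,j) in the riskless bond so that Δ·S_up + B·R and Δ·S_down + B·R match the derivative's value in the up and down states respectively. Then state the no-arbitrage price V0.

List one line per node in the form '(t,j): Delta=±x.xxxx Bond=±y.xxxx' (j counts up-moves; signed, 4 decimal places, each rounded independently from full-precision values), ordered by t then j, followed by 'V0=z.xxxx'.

Since d<R<u, set p* = (R−d)/(u−d) = 0.6939; price each node as the discounted p*-expectation of its children.
Terminal values V(1,·): V(1,0)=8.3300, V(1,1)=0.0000
  t=0,j=0: stock 38.0000 → up 47.1200 (V=0.0000), down 28.5000 (V=8.3300). Price 2.3394; hedge Δ=-0.4474, bond B=19.3394.
The time-0 hedge costs 2.3394, which is the no-arbitrage price.

(0,0): Delta=-0.4474 Bond=19.3394
V0=2.3394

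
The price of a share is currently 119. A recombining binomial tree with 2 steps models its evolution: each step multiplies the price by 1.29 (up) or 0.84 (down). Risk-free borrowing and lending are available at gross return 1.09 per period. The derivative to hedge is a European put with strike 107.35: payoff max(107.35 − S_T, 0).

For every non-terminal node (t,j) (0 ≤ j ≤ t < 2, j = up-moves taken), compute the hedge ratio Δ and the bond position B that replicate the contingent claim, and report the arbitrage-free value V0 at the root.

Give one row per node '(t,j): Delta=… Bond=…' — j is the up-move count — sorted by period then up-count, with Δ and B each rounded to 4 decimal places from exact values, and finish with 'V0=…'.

(0,0): Delta=-0.1781 Bond=25.0757
(1,0): Delta=-0.5198 Bond=61.4982
(1,1): Delta=0.0000 Bond=0.0000
V0=3.8877

No-arbitrage ⇒ martingale measure with p* = (R−d)/(u−d) = 0.5556.
Payoff layer (t=2): V(2,0)=23.3836, V(2,1)=0.0000, V(2,2)=0.0000
Node (1,0) S=99.9600: V=(p*·0.0000+(1−p*)·23.3836)/1.09=9.5346; Δ=(0.0000−23.3836)/(128.9484−83.9664)=-0.5198; B=V−Δ·S=61.4982
Node (1,1) S=153.5100: V=(p*·0.0000+(1−p*)·0.0000)/1.09=0.0000; Δ=(0.0000−0.0000)/(198.0279−128.9484)=0.0000; B=V−Δ·S=0.0000
Node (0,0) S=119.0000: V=(p*·0.0000+(1−p*)·9.5346)/1.09=3.8877; Δ=(0.0000−9.5346)/(153.5100−99.9600)=-0.1781; B=V−Δ·S=25.0757
Each (Δ,B) replicates both successor values, so the strategy is self-financing and V0 is arbitrage-free.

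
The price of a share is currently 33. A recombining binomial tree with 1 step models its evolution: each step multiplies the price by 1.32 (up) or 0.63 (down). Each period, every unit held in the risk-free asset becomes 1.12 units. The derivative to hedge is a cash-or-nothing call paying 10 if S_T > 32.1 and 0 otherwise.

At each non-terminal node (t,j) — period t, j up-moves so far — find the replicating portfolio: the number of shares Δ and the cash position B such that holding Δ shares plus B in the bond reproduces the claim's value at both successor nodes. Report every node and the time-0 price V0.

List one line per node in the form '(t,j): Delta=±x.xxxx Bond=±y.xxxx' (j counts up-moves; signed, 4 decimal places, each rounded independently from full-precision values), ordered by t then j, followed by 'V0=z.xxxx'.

No-arbitrage ⇒ martingale measure with p* = (R−d)/(u−d) = 0.7101.
At expiry t=1: V(1,0)=0.0000, V(1,1)=10.0000
  t=0,j=0: stock 33.0000 → up 43.5600 (V=10.0000), down 20.7900 (V=0.0000). Price 6.3406; hedge Δ=0.4392, bond B=-8.1522.
Root portfolio cost Δ·33+B reproduces V0=6.3406.

(0,0): Delta=0.4392 Bond=-8.1522
V0=6.3406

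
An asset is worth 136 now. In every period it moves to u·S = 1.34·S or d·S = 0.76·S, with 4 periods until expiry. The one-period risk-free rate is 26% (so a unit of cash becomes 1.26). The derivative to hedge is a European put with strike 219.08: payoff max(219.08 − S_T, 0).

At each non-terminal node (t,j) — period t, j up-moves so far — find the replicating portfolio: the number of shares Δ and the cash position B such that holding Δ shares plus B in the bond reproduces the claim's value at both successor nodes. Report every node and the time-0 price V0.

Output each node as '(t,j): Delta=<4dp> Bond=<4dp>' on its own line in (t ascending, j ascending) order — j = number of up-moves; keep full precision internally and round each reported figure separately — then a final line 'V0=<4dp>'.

(0,0): Delta=-0.1717 Bond=26.4995
(1,0): Delta=-0.7688 Bond=95.1026
(1,1): Delta=-0.1175 Bond=23.5153
(2,0): Delta=-1.0000 Bond=137.9945
(2,1): Delta=-0.7478 Bond=116.9229
(2,2): Delta=-0.0603 Bond=15.6623
(3,0): Delta=-1.0000 Bond=173.8730
(3,1): Delta=-1.0000 Bond=173.8730
(3,2): Delta=-0.7249 Bond=143.0748
(3,3): Delta=0.0000 Bond=0.0000
V0=3.1505

The replicating-portfolio and risk-neutral prices coincide; use p* = (1.26−0.76)/(1.34−0.76) = 0.8621 for the latter.
Terminal values V(4,·): V(4,0)=173.7074, V(4,1)=139.0810, V(4,2)=78.0292, V(4,3)=0.0000, V(4,4)=0.0000
(3,0): S=59.7007. Δ = (V_up−V_dn)/(S_up−S_dn) = (139.0810−173.7074)/(79.9990−45.3726) = -1.0000. V = [p*·139.0810 + (1−p*)·173.7074]/1.26 = 114.1723. B = V − Δ·S = 173.8730.
(3,1): S=105.2618. Δ = (V_up−V_dn)/(S_up−S_dn) = (78.0292−139.0810)/(141.0508−79.9990) = -1.0000. V = [p*·78.0292 + (1−p*)·139.0810]/1.26 = 68.6112. B = V − Δ·S = 173.8730.
(3,2): S=185.5932. Δ = (V_up−V_dn)/(S_up−S_dn) = (0.0000−78.0292)/(248.6949−141.0508) = -0.7249. V = [p*·0.0000 + (1−p*)·78.0292]/1.26 = 8.5418. B = V − Δ·S = 143.0748.
(3,3): S=327.2301. Δ = (V_up−V_dn)/(S_up−S_dn) = (0.0000−0.0000)/(438.4884−248.6949) = 0.0000. V = [p*·0.0000 + (1−p*)·0.0000]/1.26 = 0.0000. B = V − Δ·S = 0.0000.
(2,0): S=78.5536. Δ = (V_up−V_dn)/(S_up−S_dn) = (68.6112−114.1723)/(105.2618−59.7007) = -1.0000. V = [p*·68.6112 + (1−p*)·114.1723]/1.26 = 59.4409. B = V − Δ·S = 137.9945.
(2,1): S=138.5024. Δ = (V_up−V_dn)/(S_up−S_dn) = (8.5418−68.6112)/(185.5932−105.2618) = -0.7478. V = [p*·8.5418 + (1−p*)·68.6112]/1.26 = 13.3549. B = V − Δ·S = 116.9229.
(2,2): S=244.2016. Δ = (V_up−V_dn)/(S_up−S_dn) = (0.0000−8.5418)/(327.2301−185.5932) = -0.0603. V = [p*·0.0000 + (1−p*)·8.5418]/1.26 = 0.9351. B = V − Δ·S = 15.6623.
(1,0): S=103.3600. Δ = (V_up−V_dn)/(S_up−S_dn) = (13.3549−59.4409)/(138.5024−78.5536) = -0.7688. V = [p*·13.3549 + (1−p*)·59.4409]/1.26 = 15.6441. B = V − Δ·S = 95.1026.
(1,1): S=182.2400. Δ = (V_up−V_dn)/(S_up−S_dn) = (0.9351−13.3549)/(244.2016−138.5024) = -0.1175. V = [p*·0.9351 + (1−p*)·13.3549]/1.26 = 2.1017. B = V − Δ·S = 23.5153.
(0,0): S=136.0000. Δ = (V_up−V_dn)/(S_up−S_dn) = (2.1017−15.6441)/(182.2400−103.3600) = -0.1717. V = [p*·2.1017 + (1−p*)·15.6441]/1.26 = 3.1505. B = V − Δ·S = 26.4995.
Self-financing check: at every node Δ·S+B equals the discounted successor values.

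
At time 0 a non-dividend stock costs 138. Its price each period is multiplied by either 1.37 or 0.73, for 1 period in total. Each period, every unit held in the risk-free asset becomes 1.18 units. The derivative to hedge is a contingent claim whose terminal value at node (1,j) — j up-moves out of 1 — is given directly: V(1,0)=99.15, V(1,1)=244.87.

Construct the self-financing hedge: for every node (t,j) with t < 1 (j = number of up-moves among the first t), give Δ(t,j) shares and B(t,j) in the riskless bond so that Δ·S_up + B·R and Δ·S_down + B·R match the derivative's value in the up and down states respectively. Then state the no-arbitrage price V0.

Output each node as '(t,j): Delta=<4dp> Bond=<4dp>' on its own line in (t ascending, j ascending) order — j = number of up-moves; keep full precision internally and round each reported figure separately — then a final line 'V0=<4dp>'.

Since d<R<u, set p* = (R−d)/(u−d) = 0.7031; price each node as the discounted p*-expectation of its children.
Terminal values V(1,·): V(1,0)=99.1500, V(1,1)=244.8700
Node (0,0) S=138.0000: V=(p*·244.8700+(1−p*)·99.1500)/1.18=170.8554; Δ=(244.8700−99.1500)/(189.0600−100.7400)=1.6499; B=V−Δ·S=-56.8321
The time-0 hedge costs 170.8554, which is the no-arbitrage price.

(0,0): Delta=1.6499 Bond=-56.8321
V0=170.8554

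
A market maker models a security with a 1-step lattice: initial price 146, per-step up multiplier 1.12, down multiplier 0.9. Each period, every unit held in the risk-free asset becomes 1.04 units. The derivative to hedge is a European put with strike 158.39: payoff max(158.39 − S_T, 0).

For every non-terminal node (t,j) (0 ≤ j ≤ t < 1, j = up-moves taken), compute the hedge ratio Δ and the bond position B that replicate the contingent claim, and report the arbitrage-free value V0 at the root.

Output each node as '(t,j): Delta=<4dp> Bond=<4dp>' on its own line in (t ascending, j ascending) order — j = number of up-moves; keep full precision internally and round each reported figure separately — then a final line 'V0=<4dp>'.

No-arbitrage ⇒ martingale measure with p* = (R−d)/(u−d) = 0.6364.
Terminal values V(1,·): V(1,0)=26.9900, V(1,1)=0.0000
Node (0,0) S=146.0000: V=(p*·0.0000+(1−p*)·26.9900)/1.04=9.4371; Δ=(0.0000−26.9900)/(163.5200−131.4000)=-0.8403; B=V−Δ·S=132.1189
Root portfolio cost Δ·146+B reproduces V0=9.4371.

(0,0): Delta=-0.8403 Bond=132.1189
V0=9.4371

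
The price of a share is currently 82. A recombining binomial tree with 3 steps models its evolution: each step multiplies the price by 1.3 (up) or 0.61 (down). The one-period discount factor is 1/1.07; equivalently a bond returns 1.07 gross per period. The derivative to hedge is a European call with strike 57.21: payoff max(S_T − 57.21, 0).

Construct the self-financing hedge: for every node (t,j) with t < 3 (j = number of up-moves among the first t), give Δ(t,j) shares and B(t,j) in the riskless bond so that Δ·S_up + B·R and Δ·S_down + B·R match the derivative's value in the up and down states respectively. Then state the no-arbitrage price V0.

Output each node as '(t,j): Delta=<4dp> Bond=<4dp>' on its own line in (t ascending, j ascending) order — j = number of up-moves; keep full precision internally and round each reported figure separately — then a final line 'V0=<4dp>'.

(0,0): Delta=0.8435 Bond=-29.5194
(1,0): Delta=0.4933 Bond=-14.0658
(1,1): Delta=0.9257 Bond=-40.3458
(2,0): Delta=0.0000 Bond=0.0000
(2,1): Delta=0.6090 Bond=-22.5755
(2,2): Delta=1.0000 Bond=-53.4673
V0=39.6490

Risk-neutral probability p* = (R−d)/(u−d) = (1.07−0.61)/(1.3−0.61) = 0.6667.
Payoff layer (t=3): V(3,0)=0.0000, V(3,1)=0.0000, V(3,2)=27.3238, V(3,3)=122.9440
Node (2,0) S=30.5122: V=(p*·0.0000+(1−p*)·0.0000)/1.07=0.0000; Δ=(0.0000−0.0000)/(39.6659−18.6124)=0.0000; B=V−Δ·S=0.0000
Node (2,1) S=65.0260: V=(p*·27.3238+(1−p*)·0.0000)/1.07=17.0242; Δ=(27.3238−0.0000)/(84.5338−39.6659)=0.6090; B=V−Δ·S=-22.5755
Node (2,2) S=138.5800: V=(p*·122.9440+(1−p*)·27.3238)/1.07=85.1127; Δ=(122.9440−27.3238)/(180.1540−84.5338)=1.0000; B=V−Δ·S=-53.4673
Node (1,0) S=50.0200: V=(p*·17.0242+(1−p*)·0.0000)/1.07=10.6070; Δ=(17.0242−0.0000)/(65.0260−30.5122)=0.4933; B=V−Δ·S=-14.0658
Node (1,1) S=106.6000: V=(p*·85.1127+(1−p*)·17.0242)/1.07=58.3332; Δ=(85.1127−17.0242)/(138.5800−65.0260)=0.9257; B=V−Δ·S=-40.3458
Node (0,0) S=82.0000: V=(p*·58.3332+(1−p*)·10.6070)/1.07=39.6490; Δ=(58.3332−10.6070)/(106.6000−50.0200)=0.8435; B=V−Δ·S=-29.5194
The time-0 hedge costs 39.6490, which is the no-arbitrage price.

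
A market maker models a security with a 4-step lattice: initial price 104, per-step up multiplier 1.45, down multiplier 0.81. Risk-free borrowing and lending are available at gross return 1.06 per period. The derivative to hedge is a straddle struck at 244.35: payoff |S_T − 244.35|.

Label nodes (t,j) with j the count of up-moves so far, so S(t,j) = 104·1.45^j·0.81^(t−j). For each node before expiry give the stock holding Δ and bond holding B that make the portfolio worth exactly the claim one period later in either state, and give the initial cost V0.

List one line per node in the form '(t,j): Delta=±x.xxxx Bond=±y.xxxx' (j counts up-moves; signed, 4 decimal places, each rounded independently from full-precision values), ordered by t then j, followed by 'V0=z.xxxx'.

Risk-neutral probability p* = (R−d)/(u−d) = (1.06−0.81)/(1.45−0.81) = 0.3906.
Terminal payoffs: V(4,0)=199.5814, V(4,1)=164.2087, V(4,2)=100.8872, V(4,3)=12.4662, V(4,4)=215.3826
  t=3,j=0: stock 55.2699 → up 80.1413 (V=164.2087), down 44.7686 (V=199.5814). Price 175.2490; hedge Δ=-1.0000, bond B=230.5189.
  t=3,j=1: stock 98.9399 → up 143.4628 (V=100.8872), down 80.1413 (V=164.2087). Price 131.5790; hedge Δ=-1.0000, bond B=230.5189.
  t=3,j=2: stock 177.1146 → up 256.8162 (V=12.4662), down 143.4628 (V=100.8872). Price 62.5922; hedge Δ=-0.7800, bond B=200.7500.
  t=3,j=3: stock 317.0570 → up 459.7327 (V=215.3826), down 256.8162 (V=12.4662). Price 86.5381; hedge Δ=1.0000, bond B=-230.5189.
  t=2,j=0: stock 68.2344 → up 98.9399 (V=131.5790), down 55.2699 (V=175.2490). Price 149.2362; hedge Δ=-1.0000, bond B=217.4706.
  t=2,j=1: stock 122.1480 → up 177.1146 (V=62.5922), down 98.9399 (V=131.5790). Price 98.7085; hedge Δ=-0.8825, bond B=206.5004.
  t=2,j=2: stock 218.6600 → up 317.0570 (V=86.5381), down 177.1146 (V=62.5922). Price 67.8737; hedge Δ=0.1711, bond B=30.4581.
  t=1,j=0: stock 84.2400 → up 122.1480 (V=98.7085), down 68.2344 (V=149.2362). Price 122.1687; hedge Δ=-0.9372, bond B=201.1183.
  t=1,j=1: stock 150.8000 → up 218.6600 (V=67.8737), down 122.1480 (V=98.7085). Price 81.7582; hedge Δ=-0.3195, bond B=129.9376.
  t=0,j=0: stock 104.0000 → up 150.8000 (V=81.7582), down 84.2400 (V=122.1687). Price 100.3616; hedge Δ=-0.6071, bond B=163.5031.
Check: Δ(0,0)·S0 + B(0,0) = 100.3616 = V0.

(0,0): Delta=-0.6071 Bond=163.5031
(1,0): Delta=-0.9372 Bond=201.1183
(1,1): Delta=-0.3195 Bond=129.9376
(2,0): Delta=-1.0000 Bond=217.4706
(2,1): Delta=-0.8825 Bond=206.5004
(2,2): Delta=0.1711 Bond=30.4581
(3,0): Delta=-1.0000 Bond=230.5189
(3,1): Delta=-1.0000 Bond=230.5189
(3,2): Delta=-0.7800 Bond=200.7500
(3,3): Delta=1.0000 Bond=-230.5189
V0=100.3616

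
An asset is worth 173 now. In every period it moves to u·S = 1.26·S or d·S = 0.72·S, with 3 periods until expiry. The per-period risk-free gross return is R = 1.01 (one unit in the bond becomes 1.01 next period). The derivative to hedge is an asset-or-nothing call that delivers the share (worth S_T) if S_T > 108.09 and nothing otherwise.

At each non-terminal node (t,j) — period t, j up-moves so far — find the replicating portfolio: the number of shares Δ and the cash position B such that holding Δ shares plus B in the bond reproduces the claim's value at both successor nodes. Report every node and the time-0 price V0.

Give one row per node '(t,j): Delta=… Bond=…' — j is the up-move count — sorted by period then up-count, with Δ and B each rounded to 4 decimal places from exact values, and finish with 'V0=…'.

No-arbitrage ⇒ martingale measure with p* = (R−d)/(u−d) = 0.5370.
Payoff layer (t=3): V(3,0)=0.0000, V(3,1)=113.0008, V(3,2)=197.7515, V(3,3)=346.0650
(2,0): S=89.6832. Δ = (V_up−V_dn)/(S_up−S_dn) = (113.0008−0.0000)/(113.0008−64.5719) = 2.3333. V = [p*·113.0008 + (1−p*)·0.0000]/1.01 = 60.0848. B = V − Δ·S = -149.1760.
(2,1): S=156.9456. Δ = (V_up−V_dn)/(S_up−S_dn) = (197.7515−113.0008)/(197.7515−113.0008) = 1.0000. V = [p*·197.7515 + (1−p*)·113.0008]/1.01 = 156.9456. B = V − Δ·S = 0.0000.
(2,2): S=274.6548. Δ = (V_up−V_dn)/(S_up−S_dn) = (346.0650−197.7515)/(346.0650−197.7515) = 1.0000. V = [p*·346.0650 + (1−p*)·197.7515]/1.01 = 274.6548. B = V − Δ·S = 0.0000.
(1,0): S=124.5600. Δ = (V_up−V_dn)/(S_up−S_dn) = (156.9456−60.0848)/(156.9456−89.6832) = 1.4400. V = [p*·156.9456 + (1−p*)·60.0848]/1.01 = 110.9927. B = V − Δ·S = -68.3792.
(1,1): S=217.9800. Δ = (V_up−V_dn)/(S_up−S_dn) = (274.6548−156.9456)/(274.6548−156.9456) = 1.0000. V = [p*·274.6548 + (1−p*)·156.9456]/1.01 = 217.9800. B = V − Δ·S = 0.0000.
(0,0): S=173.0000. Δ = (V_up−V_dn)/(S_up−S_dn) = (217.9800−110.9927)/(217.9800−124.5600) = 1.1452. V = [p*·217.9800 + (1−p*)·110.9927]/1.01 = 166.7810. B = V − Δ·S = -31.3436.
The time-0 hedge costs 166.7810, which is the no-arbitrage price.

(0,0): Delta=1.1452 Bond=-31.3436
(1,0): Delta=1.4400 Bond=-68.3792
(1,1): Delta=1.0000 Bond=0.0000
(2,0): Delta=2.3333 Bond=-149.1760
(2,1): Delta=1.0000 Bond=0.0000
(2,2): Delta=1.0000 Bond=0.0000
V0=166.7810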